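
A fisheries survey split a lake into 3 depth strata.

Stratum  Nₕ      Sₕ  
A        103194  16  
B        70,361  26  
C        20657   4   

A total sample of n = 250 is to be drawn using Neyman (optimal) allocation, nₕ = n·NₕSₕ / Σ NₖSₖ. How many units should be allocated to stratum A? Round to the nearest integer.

116

Σ NₕSₕ = 103194·16 + 70361·26 + 20657·4 = 3563118.
Share for A: 1651104/3563118 = 0.46339.
n_A = 250 × 0.46339 = 115.847... → 116.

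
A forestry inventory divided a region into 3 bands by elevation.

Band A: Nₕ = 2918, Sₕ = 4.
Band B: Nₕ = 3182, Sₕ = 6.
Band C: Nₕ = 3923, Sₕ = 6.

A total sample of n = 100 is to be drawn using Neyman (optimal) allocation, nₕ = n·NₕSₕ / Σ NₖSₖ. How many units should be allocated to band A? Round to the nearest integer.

Σ NₕSₕ = 2918·4 + 3182·6 + 3923·6 = 54302.
Share for A: 11672/54302 = 0.21495.
n_A = 100 × 0.21495 = 21.495... → 21.

21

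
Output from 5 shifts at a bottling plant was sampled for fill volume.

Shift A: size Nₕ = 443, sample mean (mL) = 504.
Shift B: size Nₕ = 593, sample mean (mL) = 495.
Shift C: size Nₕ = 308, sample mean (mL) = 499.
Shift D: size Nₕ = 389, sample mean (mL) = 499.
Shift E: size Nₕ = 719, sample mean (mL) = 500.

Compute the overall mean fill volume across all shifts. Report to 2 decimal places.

499.23

N = 2452; weights Wₕ = Nₕ/N = (0.1807, 0.2418, 0.1256, 0.1586, 0.2932).
x̄_st = Σ Wₕ·x̄ₕ = 0.1807·504 + 0.2418·495 + 0.1256·499 + 0.1586·499 + 0.2932·500 ≈ 499.2292...
→ 499.23.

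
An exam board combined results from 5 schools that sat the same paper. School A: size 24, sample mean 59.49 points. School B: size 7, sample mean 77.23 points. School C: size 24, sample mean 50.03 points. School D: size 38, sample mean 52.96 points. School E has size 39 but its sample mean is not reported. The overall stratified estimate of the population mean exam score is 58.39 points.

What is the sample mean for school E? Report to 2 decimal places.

64.77

Σ Nₕx̄ₕ = N·μ, so 39·x̄_E = 132·58.39 − (24·59.49 + 7·77.23 + 24·50.03 + 38·52.96).
= 7707.48 − 5181.57 = 2525.91.
x̄_E = 2525.91 / 39 = 64.7669... → 64.77.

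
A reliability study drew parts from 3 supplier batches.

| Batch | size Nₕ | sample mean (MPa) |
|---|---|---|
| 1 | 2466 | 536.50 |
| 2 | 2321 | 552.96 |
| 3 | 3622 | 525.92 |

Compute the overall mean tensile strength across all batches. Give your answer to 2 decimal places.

536.49

x̄_st = (Σ Nₕx̄ₕ) / (Σ Nₕ) = (2466·536.50 + 2321·552.96 + 3622·525.92) / 8409
= 4511311.4 / 8409 = 536.4861... → 536.49.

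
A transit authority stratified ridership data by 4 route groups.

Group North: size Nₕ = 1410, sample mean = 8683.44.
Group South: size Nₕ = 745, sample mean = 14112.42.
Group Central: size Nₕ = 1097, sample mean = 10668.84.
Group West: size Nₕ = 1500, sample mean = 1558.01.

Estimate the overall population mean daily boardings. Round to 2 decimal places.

x̄_st = (Σ Nₕx̄ₕ) / (Σ Nₕ) = (1410·8683.44 + 745·14112.42 + 1097·10668.84 + 1500·1558.01) / 4752
= 36798135.78 / 4752 = 7743.7154... → 7743.72.

7743.72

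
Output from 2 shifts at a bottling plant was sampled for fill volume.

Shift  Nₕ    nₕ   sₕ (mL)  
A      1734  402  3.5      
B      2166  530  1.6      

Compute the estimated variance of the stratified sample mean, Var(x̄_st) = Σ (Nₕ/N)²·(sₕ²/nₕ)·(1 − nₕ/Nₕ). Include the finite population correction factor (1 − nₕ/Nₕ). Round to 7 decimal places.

N = 3900. Term for each stratum: Wₕ²sₕ²/nₕ·(1−nₕ/Nₕ).
Var(x̄_st) = 0.0046273691 + 0.0011253215 = 0.0057526906 → 0.0057527.

0.0057527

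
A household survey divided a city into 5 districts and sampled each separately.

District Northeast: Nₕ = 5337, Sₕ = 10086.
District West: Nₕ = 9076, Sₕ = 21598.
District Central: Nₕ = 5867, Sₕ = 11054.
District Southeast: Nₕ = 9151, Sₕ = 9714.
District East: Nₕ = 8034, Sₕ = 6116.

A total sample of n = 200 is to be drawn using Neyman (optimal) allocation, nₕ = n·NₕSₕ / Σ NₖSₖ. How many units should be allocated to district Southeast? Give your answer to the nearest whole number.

Σ NₕSₕ = 5337·10086 + 9076·21598 + 5867·11054 + 9151·9714 + 8034·6116 = 452735006.
Share for Southeast: 88892814/452735006 = 0.19635.
n_Southeast = 200 × 0.19635 = 39.269... → 39.

39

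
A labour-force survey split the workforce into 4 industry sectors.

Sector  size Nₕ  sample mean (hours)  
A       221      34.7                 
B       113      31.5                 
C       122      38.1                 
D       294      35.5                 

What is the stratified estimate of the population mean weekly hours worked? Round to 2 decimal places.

x̄_st = (Σ Nₕx̄ₕ) / (Σ Nₕ) = (221·34.7 + 113·31.5 + 122·38.1 + 294·35.5) / 750
= 26313.4 / 750 = 35.0845... → 35.08.

35.08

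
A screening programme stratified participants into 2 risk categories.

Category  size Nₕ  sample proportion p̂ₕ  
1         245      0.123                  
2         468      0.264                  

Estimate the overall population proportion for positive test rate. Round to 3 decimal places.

0.216

N = 245 + 468 = 713.
Overall proportion = Σ (Nₕ/N)·p̂ₕ.
Σ Nₕp̂ₕ = 30.135 + 123.552 = 153.687.
153.687 / 713 = 0.21555... → 0.216.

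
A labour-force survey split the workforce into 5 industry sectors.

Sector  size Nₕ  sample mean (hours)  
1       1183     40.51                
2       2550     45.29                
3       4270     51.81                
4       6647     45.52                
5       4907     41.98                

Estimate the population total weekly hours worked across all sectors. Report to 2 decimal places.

Estimate total by summing Nₕ·x̄ₕ over strata.
1183·40.51 + 2550·45.29 + 4270·51.81 + 6647·45.52 + 4907·41.98 = 47923.33 + 115489.5 + 221228.7 + 302571.44 + 205995.86 = 893208.83.

893208.83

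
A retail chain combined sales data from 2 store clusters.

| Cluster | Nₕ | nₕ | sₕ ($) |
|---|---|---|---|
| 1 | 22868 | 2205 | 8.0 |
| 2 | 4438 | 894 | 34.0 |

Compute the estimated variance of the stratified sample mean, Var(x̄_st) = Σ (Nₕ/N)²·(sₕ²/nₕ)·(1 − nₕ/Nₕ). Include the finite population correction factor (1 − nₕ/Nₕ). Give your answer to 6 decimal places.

0.045670

N = 27306. Term for each stratum: Wₕ²sₕ²/nₕ·(1−nₕ/Nₕ).
Var(x̄_st) = 0.018394025 + 0.027276281 = 0.045670306 → 0.045670.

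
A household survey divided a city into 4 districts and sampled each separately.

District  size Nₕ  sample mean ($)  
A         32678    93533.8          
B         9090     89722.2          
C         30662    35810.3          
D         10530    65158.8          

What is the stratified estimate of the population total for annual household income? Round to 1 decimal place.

Population total = Σ Nₕ·x̄ₕ (each stratum's size times its mean).
32678·93533.8 + 9090·89722.2 + 30662·35810.3 + 10530·65158.8 = 3056497516.4 + 815574798 + 1098015418.6 + 686122164 = 5656209897.0.

5656209897.0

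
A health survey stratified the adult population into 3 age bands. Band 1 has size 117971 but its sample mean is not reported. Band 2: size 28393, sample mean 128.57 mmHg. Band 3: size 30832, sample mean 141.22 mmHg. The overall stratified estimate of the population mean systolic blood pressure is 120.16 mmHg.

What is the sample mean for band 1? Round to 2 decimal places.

112.63

Σ Nₕx̄ₕ = N·μ, so 117971·x̄_1 = 177196·120.16 − (28393·128.57 + 30832·141.22).
= 21291871.36 − 8004583.05 = 13287288.31.
x̄_1 = 13287288.31 / 117971 = 112.6318... → 112.63.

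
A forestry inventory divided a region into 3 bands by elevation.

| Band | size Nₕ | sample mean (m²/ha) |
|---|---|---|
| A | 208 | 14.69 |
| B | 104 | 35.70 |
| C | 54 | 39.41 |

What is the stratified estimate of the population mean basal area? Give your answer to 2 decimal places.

x̄_st = (Σ Nₕx̄ₕ) / (Σ Nₕ) = (208·14.69 + 104·35.70 + 54·39.41) / 366
= 8896.46 / 366 = 24.3073... → 24.31.

24.31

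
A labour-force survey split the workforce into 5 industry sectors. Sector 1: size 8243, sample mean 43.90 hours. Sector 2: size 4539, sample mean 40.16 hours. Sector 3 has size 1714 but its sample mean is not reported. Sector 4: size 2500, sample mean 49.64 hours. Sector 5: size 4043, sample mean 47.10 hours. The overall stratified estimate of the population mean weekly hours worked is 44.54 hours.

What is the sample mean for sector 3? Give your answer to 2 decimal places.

Σ Nₕx̄ₕ = N·μ, so 1714·x̄_3 = 21039·44.54 − (8243·43.90 + 4539·40.16 + 2500·49.64 + 4043·47.10).
= 937077.06 − 858679.24 = 78397.82.
x̄_3 = 78397.82 / 1714 = 45.7397... → 45.74.

45.74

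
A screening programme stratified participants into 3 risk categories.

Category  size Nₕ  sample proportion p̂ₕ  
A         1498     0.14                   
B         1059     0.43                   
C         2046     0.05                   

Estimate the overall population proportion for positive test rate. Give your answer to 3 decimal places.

Wₕ = Nₕ/N with N = 4603: 0.3254, 0.2301, 0.4445.
p̂_st = 0.3254·0.14 + 0.2301·0.43 + 0.4445·0.05 ≈ 0.16672... → 0.167.

0.167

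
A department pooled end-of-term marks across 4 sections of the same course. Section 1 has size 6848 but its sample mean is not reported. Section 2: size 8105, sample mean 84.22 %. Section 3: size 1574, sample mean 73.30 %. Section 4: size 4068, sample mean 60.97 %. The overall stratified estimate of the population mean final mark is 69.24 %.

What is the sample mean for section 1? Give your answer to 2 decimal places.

55.49

N = 6848 + 8105 + 1574 + 4068 = 20595.
Overall total = μ·N = 69.24·20595 = 1425997.8.
Subtract the known strata: 8105·84.22 + 1574·73.30 + 4068·60.97 = 1046003.26.
Remaining total for section 1: 1425997.8 − 1046003.26 = 379994.54.
Divide by its size: 379994.54 / 6848 = 55.4899... → 55.49.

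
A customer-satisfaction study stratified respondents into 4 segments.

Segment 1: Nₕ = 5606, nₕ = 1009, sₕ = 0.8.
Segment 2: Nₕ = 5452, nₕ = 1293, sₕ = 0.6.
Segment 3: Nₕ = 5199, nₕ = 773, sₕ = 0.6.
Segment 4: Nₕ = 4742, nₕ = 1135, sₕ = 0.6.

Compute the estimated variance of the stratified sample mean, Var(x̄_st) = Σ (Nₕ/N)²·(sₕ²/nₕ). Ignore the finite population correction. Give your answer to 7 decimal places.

0.0001087

N = 20999. Term for each stratum: Wₕ²sₕ²/nₕ.
Var(x̄_st) = 0.0000452062 + 0.0000187680 + 0.0000285473 + 0.0000161746 = 0.0001086961 → 0.0001087.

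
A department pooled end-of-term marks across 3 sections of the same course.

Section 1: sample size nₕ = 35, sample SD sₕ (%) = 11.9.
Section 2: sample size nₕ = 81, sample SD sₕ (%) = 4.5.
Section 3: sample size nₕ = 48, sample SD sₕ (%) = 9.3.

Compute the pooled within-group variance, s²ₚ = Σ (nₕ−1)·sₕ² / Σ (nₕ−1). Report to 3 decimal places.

65.216

Degrees of freedom: 34 + 80 + 47 = 161.
Σ(nₕ−1)sₕ² = 34·141.61 + 80·20.25 + 47·86.49 = 10499.77.
s²ₚ = 10499.77 / 161 = 65.21596... → 65.216.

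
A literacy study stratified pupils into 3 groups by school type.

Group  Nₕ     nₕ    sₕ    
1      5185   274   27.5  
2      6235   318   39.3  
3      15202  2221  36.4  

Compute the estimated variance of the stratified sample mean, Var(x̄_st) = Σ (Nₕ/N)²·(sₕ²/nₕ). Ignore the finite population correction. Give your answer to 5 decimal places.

N = 26622; Wₕ = Nₕ/N.
group 1: (5185/26622)²·27.5²/274 = 0.10469622
group 2: (6235/26622)²·39.3²/318 = 0.26640940
group 3: (15202/26622)²·36.4²/2221 = 0.19452450
Sum = 0.56563011 → 0.56563.

0.56563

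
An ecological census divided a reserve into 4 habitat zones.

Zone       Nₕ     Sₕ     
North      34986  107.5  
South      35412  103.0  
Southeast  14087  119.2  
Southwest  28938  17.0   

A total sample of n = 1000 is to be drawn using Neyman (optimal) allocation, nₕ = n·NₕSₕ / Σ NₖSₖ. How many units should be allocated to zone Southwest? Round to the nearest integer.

51

Σ NₕSₕ = 34986·107.5 + 35412·103.0 + 14087·119.2 + 28938·17.0 = 9579547.4.
Share for Southwest: 491946/9579547.4 = 0.05135.
n_Southwest = 1000 × 0.05135 = 51.354... → 51.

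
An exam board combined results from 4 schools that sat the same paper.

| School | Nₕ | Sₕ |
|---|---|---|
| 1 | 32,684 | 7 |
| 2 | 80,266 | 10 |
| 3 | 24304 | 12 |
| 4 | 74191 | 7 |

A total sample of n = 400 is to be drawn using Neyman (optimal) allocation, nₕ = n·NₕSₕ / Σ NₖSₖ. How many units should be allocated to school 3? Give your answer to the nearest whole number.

63

1: NₕSₕ = 32684·7 = 228788
2: NₕSₕ = 80266·10 = 802660
3: NₕSₕ = 24304·12 = 291648
4: NₕSₕ = 74191·7 = 519337
Σ NₕSₕ = 1842433.
n_3 = 400·291648/1842433 = 63.318... → 63.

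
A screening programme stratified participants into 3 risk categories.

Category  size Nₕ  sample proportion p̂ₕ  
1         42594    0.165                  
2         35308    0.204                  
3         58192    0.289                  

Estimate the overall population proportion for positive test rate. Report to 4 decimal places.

N = 42594 + 35308 + 58192 = 136094.
Overall proportion = Σ (Nₕ/N)·p̂ₕ.
Σ Nₕp̂ₕ = 7028.01 + 7202.832 + 16817.488 = 31048.33.
31048.33 / 136094 = 0.228139... → 0.2281.

0.2281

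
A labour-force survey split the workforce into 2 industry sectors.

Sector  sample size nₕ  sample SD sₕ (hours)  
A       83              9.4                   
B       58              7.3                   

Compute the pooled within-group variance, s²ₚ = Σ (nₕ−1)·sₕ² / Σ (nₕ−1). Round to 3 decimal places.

Degrees of freedom: 82 + 57 = 139.
Σ(nₕ−1)sₕ² = 82·88.36 + 57·53.29 = 10283.05.
s²ₚ = 10283.05 / 139 = 73.97878... → 73.979.

73.979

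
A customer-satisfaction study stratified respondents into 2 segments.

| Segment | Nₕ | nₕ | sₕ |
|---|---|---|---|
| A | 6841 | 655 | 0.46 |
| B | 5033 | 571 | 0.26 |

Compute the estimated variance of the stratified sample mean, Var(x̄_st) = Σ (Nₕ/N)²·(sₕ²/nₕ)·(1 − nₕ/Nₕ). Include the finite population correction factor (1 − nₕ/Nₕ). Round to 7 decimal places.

N = 11874; Wₕ = Nₕ/N.
segment A: (6841/11874)²·0.46²/655·(1 − 655/6841) = 0.0000969638
segment B: (5033/11874)²·0.26²/571·(1 − 571/5033) = 0.0000188570
Sum = 0.0001158209 → 0.0001158.

0.0001158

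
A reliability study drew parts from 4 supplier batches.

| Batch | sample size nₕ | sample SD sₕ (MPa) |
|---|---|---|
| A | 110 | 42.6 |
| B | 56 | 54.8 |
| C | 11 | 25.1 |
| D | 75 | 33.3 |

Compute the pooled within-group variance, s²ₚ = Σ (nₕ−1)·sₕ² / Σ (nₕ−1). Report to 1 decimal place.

A: (110−1)·42.6² = 109·1814.76 = 197808.84
B: (56−1)·54.8² = 55·3003.04 = 165167.2
C: (11−1)·25.1² = 10·630.01 = 6300.1
D: (75−1)·33.3² = 74·1108.89 = 82057.86
Numerator = 451334; denominator = Σ(nₕ−1) = 248.
s²ₚ = 451334/248 = 1819.895... → 1819.9.

1819.9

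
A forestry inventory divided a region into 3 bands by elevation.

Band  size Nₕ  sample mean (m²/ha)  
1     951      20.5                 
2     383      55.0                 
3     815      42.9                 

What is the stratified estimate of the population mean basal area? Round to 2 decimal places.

35.14

N = 951 + 383 + 815 = 2149.
The stratified mean weights each stratum mean by its population share Nₕ/N.
Σ Nₕx̄ₕ = 951·20.5 + 383·55.0 + 815·42.9 = 19495.5 + 21065 + 34963.5 = 75524.
Divide by N: 75524 / 2149 = 35.1438... → 35.14.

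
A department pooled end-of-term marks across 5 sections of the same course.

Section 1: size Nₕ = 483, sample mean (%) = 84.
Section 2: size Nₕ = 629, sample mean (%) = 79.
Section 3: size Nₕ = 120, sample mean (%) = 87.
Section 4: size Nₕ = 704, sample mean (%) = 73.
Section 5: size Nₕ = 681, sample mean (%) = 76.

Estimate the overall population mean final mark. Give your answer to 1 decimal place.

77.9

x̄_st = (Σ Nₕx̄ₕ) / (Σ Nₕ) = (483·84 + 629·79 + 120·87 + 704·73 + 681·76) / 2617
= 203851 / 2617 = 77.895... → 77.9.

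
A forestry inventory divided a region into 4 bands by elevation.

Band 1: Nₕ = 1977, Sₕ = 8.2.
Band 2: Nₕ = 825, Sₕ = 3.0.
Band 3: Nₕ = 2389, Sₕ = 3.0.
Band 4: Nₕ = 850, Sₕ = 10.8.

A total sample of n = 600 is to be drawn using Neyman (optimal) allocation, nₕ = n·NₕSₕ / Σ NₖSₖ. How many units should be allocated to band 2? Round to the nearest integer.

42

1: NₕSₕ = 1977·8.2 = 16211.4
2: NₕSₕ = 825·3.0 = 2475
3: NₕSₕ = 2389·3.0 = 7167
4: NₕSₕ = 850·10.8 = 9180
Σ NₕSₕ = 35033.4.
n_2 = 600·2475/35033.4 = 42.388... → 42.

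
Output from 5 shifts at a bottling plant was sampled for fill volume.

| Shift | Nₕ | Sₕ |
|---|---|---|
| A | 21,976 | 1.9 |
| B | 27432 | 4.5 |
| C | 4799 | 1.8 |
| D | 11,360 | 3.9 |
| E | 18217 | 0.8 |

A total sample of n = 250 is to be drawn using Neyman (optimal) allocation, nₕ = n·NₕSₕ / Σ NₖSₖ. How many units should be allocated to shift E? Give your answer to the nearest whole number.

16

A: NₕSₕ = 21976·1.9 = 41754.4
B: NₕSₕ = 27432·4.5 = 123444
C: NₕSₕ = 4799·1.8 = 8638.2
D: NₕSₕ = 11360·3.9 = 44304
E: NₕSₕ = 18217·0.8 = 14573.6
Σ NₕSₕ = 232714.2.
n_E = 250·14573.6/232714.2 = 15.656... → 16.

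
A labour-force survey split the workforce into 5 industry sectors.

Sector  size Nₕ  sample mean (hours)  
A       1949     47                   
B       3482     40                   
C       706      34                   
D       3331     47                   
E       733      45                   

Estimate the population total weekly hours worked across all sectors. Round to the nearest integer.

A: 1949·47 = 91603
B: 3482·40 = 139280
C: 706·34 = 24004
D: 3331·47 = 156557
E: 733·45 = 32985
τ̂ = Σ Nₕx̄ₕ = 444429.

444429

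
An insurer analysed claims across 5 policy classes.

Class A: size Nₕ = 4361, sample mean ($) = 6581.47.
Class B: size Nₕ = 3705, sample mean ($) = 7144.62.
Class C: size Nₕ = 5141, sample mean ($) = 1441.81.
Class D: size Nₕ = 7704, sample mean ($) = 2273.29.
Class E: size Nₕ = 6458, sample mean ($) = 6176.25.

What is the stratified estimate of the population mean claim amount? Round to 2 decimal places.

4383.96

N = 4361 + 3705 + 5141 + 7704 + 6458 = 27369.
The stratified mean weights each stratum mean by its population share Nₕ/N.
Σ Nₕx̄ₕ = 4361·6581.47 + 3705·7144.62 + 5141·1441.81 + 7704·2273.29 + 6458·6176.25 = 28701790.67 + 26470817.1 + 7412345.21 + 17513426.16 + 39886222.5 = 119984601.64.
Divide by N: 119984601.64 / 27369 = 4383.9600... → 4383.96.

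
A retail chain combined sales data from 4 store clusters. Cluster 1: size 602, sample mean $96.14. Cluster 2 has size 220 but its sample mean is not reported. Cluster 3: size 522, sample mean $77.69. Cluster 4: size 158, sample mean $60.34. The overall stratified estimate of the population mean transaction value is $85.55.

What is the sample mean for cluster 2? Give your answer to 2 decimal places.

93.33

N = 602 + 220 + 522 + 158 = 1502.
Overall total = μ·N = 85.55·1502 = 128496.1.
Subtract the known strata: 602·96.14 + 522·77.69 + 158·60.34 = 107964.18.
Remaining total for cluster 2: 128496.1 − 107964.18 = 20531.92.
Divide by its size: 20531.92 / 220 = 93.3269... → 93.33.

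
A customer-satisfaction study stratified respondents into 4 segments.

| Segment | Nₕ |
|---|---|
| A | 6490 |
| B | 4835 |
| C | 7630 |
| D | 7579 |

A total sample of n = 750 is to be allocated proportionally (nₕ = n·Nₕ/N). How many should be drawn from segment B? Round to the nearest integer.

137

N = 6490 + 4835 + 7630 + 7579 = 26534.
n_B = 750·4835/26534 = 136.664... → 137.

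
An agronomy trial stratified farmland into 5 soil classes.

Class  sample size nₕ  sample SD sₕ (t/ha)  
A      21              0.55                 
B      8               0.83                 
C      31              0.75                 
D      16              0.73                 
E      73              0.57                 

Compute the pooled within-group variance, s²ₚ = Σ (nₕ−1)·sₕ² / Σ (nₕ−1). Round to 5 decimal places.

Degrees of freedom: 20 + 7 + 30 + 15 + 72 = 144.
Σ(nₕ−1)sₕ² = 20·0.3025 + 7·0.6889 + 30·0.5625 + 15·0.5329 + 72·0.3249 = 59.1336.
s²ₚ = 59.1336 / 144 = 0.41065 → 0.41065.

0.41065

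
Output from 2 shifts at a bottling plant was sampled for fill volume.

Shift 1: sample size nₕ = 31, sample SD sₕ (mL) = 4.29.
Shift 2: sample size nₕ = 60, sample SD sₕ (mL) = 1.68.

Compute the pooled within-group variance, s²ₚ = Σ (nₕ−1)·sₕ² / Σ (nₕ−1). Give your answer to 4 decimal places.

8.0747

Degrees of freedom: 30 + 59 = 89.
Σ(nₕ−1)sₕ² = 30·18.4041 + 59·2.8224 = 718.6446.
s²ₚ = 718.6446 / 89 = 8.074658... → 8.0747.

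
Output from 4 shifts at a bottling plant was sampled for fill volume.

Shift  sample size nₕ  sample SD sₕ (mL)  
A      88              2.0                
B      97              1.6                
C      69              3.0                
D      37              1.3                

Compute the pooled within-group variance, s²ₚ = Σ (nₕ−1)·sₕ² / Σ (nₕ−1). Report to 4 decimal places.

A: (88−1)·2.0² = 87·4 = 348
B: (97−1)·1.6² = 96·2.56 = 245.76
C: (69−1)·3.0² = 68·9 = 612
D: (37−1)·1.3² = 36·1.69 = 60.84
Numerator = 1266.6; denominator = Σ(nₕ−1) = 287.
s²ₚ = 1266.6/287 = 4.413240... → 4.4132.

4.4132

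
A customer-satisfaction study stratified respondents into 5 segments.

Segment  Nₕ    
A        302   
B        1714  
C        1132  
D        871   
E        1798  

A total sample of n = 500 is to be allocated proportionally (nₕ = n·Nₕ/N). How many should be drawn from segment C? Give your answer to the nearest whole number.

Share of segment C = 1132/5817 = 0.19460.
Allocate 500 × 0.19460 = 97.301... → 97.

97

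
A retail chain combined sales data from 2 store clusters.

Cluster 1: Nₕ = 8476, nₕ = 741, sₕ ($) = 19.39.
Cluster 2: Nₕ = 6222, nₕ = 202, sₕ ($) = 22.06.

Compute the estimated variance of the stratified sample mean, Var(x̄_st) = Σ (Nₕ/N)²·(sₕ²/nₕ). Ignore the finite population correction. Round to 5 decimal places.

0.60046

N = 14698. Term for each stratum: Wₕ²sₕ²/nₕ.
Var(x̄_st) = 0.16873408 + 0.43172100 = 0.60045508 → 0.60046.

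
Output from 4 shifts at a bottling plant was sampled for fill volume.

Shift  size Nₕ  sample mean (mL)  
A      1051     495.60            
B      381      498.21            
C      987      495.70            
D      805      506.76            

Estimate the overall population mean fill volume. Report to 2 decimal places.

498.73

N = 3224; weights Wₕ = Nₕ/N = (0.3260, 0.1182, 0.3061, 0.2497).
x̄_st = Σ Wₕ·x̄ₕ = 0.3260·495.60 + 0.1182·498.21 + 0.3061·495.70 + 0.2497·506.76 ≈ 498.7256...
→ 498.73.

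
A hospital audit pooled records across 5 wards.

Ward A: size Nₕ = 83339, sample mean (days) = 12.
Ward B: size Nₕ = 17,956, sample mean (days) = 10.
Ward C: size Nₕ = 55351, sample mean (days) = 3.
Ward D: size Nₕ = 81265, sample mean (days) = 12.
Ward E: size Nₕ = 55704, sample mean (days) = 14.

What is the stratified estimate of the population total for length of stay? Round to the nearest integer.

3100717

A: 83339·12 = 1000068
B: 17956·10 = 179560
C: 55351·3 = 166053
D: 81265·12 = 975180
E: 55704·14 = 779856
τ̂ = Σ Nₕx̄ₕ = 3100717.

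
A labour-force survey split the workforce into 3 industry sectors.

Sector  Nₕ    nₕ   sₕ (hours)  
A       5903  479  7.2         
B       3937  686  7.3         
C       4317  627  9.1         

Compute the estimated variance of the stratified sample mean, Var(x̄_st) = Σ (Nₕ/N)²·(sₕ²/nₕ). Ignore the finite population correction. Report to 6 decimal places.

0.037105

N = 14157. Term for each stratum: Wₕ²sₕ²/nₕ.
Var(x̄_st) = 0.018816229 + 0.006007724 + 0.012281089 = 0.037105042 → 0.037105.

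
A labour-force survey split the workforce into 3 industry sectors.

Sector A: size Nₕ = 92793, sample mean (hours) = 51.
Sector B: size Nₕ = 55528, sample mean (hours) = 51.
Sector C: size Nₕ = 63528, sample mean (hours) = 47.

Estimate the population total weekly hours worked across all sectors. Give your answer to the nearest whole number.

A: 92793·51 = 4732443
B: 55528·51 = 2831928
C: 63528·47 = 2985816
τ̂ = Σ Nₕx̄ₕ = 10550187.

10550187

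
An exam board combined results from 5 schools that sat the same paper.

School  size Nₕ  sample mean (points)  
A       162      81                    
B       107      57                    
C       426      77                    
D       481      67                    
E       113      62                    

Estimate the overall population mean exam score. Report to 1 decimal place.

70.8

N = 1289; weights Wₕ = Nₕ/N = (0.1257, 0.0830, 0.3305, 0.3732, 0.0877).
x̄_st = Σ Wₕ·x̄ₕ = 0.1257·81 + 0.0830·57 + 0.3305·77 + 0.3732·67 + 0.0877·62 ≈ 70.796...
→ 70.8.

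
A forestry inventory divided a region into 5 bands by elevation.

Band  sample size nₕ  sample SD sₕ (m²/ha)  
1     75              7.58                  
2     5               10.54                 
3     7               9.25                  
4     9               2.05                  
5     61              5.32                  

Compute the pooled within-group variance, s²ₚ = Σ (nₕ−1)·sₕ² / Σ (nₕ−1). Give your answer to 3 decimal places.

45.666

1: (75−1)·7.58² = 74·57.4564 = 4251.7736
2: (5−1)·10.54² = 4·111.0916 = 444.3664
3: (7−1)·9.25² = 6·85.5625 = 513.375
4: (9−1)·2.05² = 8·4.2025 = 33.62
5: (61−1)·5.32² = 60·28.3024 = 1698.144
Numerator = 6941.279; denominator = Σ(nₕ−1) = 152.
s²ₚ = 6941.279/152 = 45.66631... → 45.666.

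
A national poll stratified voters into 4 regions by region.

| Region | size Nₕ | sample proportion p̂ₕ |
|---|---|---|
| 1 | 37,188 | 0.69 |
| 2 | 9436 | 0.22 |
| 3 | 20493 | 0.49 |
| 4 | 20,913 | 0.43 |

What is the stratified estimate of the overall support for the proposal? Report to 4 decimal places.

Wₕ = Nₕ/N with N = 88030: 0.4224, 0.1072, 0.2328, 0.2376.
p̂_st = 0.4224·0.69 + 0.1072·0.22 + 0.2328·0.49 + 0.2376·0.43 ≈ 0.531294... → 0.5313.

0.5313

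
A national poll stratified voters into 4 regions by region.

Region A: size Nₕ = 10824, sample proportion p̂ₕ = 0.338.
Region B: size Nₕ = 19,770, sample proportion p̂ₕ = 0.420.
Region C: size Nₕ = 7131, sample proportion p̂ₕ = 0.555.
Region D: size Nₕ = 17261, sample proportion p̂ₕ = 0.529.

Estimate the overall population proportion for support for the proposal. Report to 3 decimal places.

N = 10824 + 19770 + 7131 + 17261 = 54986.
Overall proportion = Σ (Nₕ/N)·p̂ₕ.
Σ Nₕp̂ₕ = 3658.512 + 8303.4 + 3957.705 + 9131.069 = 25050.686.
25050.686 / 54986 = 0.45558... → 0.456.

0.456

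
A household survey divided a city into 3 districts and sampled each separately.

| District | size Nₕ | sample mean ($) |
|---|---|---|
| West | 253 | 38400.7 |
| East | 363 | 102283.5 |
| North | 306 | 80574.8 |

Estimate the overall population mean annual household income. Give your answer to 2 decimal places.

x̄_st = (Σ Nₕx̄ₕ) / (Σ Nₕ) = (253·38400.7 + 363·102283.5 + 306·80574.8) / 922
= 71500176.4 / 922 = 77548.9983... → 77549.00.

77549.00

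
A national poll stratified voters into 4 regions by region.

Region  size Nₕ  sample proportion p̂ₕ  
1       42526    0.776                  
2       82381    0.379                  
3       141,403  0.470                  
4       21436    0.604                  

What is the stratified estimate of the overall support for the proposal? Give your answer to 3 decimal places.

Wₕ = Nₕ/N with N = 287746: 0.1478, 0.2863, 0.4914, 0.0745.
p̂_st = 0.1478·0.776 + 0.2863·0.379 + 0.4914·0.470 + 0.0745·0.604 ≈ 0.49915... → 0.499.

0.499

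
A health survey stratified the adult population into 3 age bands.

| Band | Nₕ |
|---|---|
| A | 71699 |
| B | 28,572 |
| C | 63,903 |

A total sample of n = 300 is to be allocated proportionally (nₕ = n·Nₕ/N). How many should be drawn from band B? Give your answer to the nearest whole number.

52

Share of band B = 28572/164174 = 0.17403.
Allocate 300 × 0.17403 = 52.210... → 52.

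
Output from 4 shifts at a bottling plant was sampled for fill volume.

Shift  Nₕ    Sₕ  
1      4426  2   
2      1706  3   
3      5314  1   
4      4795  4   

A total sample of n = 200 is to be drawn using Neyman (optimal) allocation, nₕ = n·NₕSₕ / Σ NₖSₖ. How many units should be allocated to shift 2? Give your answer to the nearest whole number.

27

Σ NₕSₕ = 4426·2 + 1706·3 + 5314·1 + 4795·4 = 38464.
Share for 2: 5118/38464 = 0.13306.
n_2 = 200 × 0.13306 = 26.612... → 27.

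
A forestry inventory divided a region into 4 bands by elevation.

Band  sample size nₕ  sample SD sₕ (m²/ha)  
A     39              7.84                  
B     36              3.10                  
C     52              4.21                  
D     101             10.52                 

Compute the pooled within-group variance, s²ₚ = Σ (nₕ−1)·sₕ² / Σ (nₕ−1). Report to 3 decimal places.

65.371

Degrees of freedom: 38 + 35 + 51 + 100 = 224.
Σ(nₕ−1)sₕ² = 38·61.4656 + 35·9.61 + 51·17.7241 + 100·110.6704 = 14643.0119.
s²ₚ = 14643.0119 / 224 = 65.37059... → 65.371.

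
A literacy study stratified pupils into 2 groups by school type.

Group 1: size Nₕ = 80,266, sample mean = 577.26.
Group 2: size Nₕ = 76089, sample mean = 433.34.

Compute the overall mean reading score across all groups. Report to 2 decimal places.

507.22

x̄_st = (Σ Nₕx̄ₕ) / (Σ Nₕ) = (80266·577.26 + 76089·433.34) / 156355
= 79306758.42 / 156355 = 507.2224... → 507.22.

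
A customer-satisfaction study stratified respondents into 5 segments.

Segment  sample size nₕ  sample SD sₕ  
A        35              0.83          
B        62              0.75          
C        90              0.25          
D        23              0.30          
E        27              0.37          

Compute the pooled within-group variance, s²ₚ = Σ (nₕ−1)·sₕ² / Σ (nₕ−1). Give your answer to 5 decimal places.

A: (35−1)·0.83² = 34·0.6889 = 23.4226
B: (62−1)·0.75² = 61·0.5625 = 34.3125
C: (90−1)·0.25² = 89·0.0625 = 5.5625
D: (23−1)·0.30² = 22·0.09 = 1.98
E: (27−1)·0.37² = 26·0.1369 = 3.5594
Numerator = 68.837; denominator = Σ(nₕ−1) = 232.
s²ₚ = 68.837/232 = 0.2967112... → 0.29671.

0.29671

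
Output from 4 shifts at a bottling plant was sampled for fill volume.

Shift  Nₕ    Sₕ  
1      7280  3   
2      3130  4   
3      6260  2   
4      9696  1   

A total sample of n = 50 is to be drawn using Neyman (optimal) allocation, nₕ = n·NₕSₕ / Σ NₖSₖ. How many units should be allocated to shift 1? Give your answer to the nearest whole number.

19

Σ NₕSₕ = 7280·3 + 3130·4 + 6260·2 + 9696·1 = 56576.
Share for 1: 21840/56576 = 0.38603.
n_1 = 50 × 0.38603 = 19.301... → 19.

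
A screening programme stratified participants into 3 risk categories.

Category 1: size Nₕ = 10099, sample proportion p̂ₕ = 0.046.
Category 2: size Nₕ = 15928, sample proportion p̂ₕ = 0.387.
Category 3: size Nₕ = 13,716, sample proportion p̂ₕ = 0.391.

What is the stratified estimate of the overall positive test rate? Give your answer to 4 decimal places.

0.3017

N = 10099 + 15928 + 13716 = 39743.
Overall proportion = Σ (Nₕ/N)·p̂ₕ.
Σ Nₕp̂ₕ = 464.554 + 6164.136 + 5362.956 = 11991.646.
11991.646 / 39743 = 0.301730... → 0.3017.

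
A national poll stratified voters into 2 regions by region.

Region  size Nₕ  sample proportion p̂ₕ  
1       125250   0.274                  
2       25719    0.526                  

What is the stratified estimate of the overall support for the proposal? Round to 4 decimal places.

0.3169

Wₕ = Nₕ/N with N = 150969: 0.8296, 0.1704.
p̂_st = 0.8296·0.274 + 0.1704·0.526 ≈ 0.316931... → 0.3169.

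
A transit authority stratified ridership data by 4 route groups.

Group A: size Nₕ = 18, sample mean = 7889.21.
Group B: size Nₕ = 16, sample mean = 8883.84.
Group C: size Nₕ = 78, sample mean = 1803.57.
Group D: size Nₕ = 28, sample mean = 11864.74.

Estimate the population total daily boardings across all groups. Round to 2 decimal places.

A: 18·7889.21 = 142005.78
B: 16·8883.84 = 142141.44
C: 78·1803.57 = 140678.46
D: 28·11864.74 = 332212.72
τ̂ = Σ Nₕx̄ₕ = 757038.40.

757038.40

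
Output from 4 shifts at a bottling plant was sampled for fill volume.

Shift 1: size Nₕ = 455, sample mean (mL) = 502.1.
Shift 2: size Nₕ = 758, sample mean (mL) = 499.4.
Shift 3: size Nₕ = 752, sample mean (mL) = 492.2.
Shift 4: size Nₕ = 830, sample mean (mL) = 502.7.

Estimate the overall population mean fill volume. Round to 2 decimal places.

498.88

N = 455 + 758 + 752 + 830 = 2795.
The stratified mean weights each stratum mean by its population share Nₕ/N.
Σ Nₕx̄ₕ = 455·502.1 + 758·499.4 + 752·492.2 + 830·502.7 = 228455.5 + 378545.2 + 370134.4 + 417241 = 1394376.1.
Divide by N: 1394376.1 / 2795 = 498.8823... → 498.88.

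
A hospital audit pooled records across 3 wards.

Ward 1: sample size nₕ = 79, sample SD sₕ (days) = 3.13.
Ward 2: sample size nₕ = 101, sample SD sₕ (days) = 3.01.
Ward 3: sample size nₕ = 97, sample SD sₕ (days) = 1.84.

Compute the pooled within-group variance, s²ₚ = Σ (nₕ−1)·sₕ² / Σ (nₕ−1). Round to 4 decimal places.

7.2817

Degrees of freedom: 78 + 100 + 96 = 274.
Σ(nₕ−1)sₕ² = 78·9.7969 + 100·9.0601 + 96·3.3856 = 1995.1858.
s²ₚ = 1995.1858 / 274 = 7.2817 → 7.2817.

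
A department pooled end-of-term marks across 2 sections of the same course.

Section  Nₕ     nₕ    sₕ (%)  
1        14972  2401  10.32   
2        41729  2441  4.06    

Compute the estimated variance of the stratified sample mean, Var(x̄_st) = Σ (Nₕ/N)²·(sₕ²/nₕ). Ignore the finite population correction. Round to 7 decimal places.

0.0067502

N = 56701; Wₕ = Nₕ/N.
section 1: (14972/56701)²·10.32²/2401 = 0.0030927544
section 2: (41729/56701)²·4.06²/2441 = 0.0036574534
Sum = 0.0067502078 → 0.0067502.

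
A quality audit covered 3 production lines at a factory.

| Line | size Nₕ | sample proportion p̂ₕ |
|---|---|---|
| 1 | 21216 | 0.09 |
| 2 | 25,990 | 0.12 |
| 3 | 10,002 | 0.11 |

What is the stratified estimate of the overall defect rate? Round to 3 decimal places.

0.107

N = 21216 + 25990 + 10002 = 57208.
Overall proportion = Σ (Nₕ/N)·p̂ₕ.
Σ Nₕp̂ₕ = 1909.44 + 3118.8 + 1100.22 = 6128.46.
6128.46 / 57208 = 0.10713... → 0.107.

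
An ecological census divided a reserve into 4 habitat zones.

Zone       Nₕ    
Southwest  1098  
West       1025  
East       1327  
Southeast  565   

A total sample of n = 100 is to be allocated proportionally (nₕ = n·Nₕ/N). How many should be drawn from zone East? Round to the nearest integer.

33

N = 1098 + 1025 + 1327 + 565 = 4015.
n_East = 100·1327/4015 = 33.051... → 33.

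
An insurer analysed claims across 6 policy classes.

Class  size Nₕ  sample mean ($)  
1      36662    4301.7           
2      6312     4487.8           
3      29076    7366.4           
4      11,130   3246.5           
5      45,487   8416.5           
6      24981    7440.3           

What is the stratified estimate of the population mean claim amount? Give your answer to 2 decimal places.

6541.33

N = 36662 + 6312 + 29076 + 11130 + 45487 + 24981 = 153648.
Overall mean = Σ (Nₕ/N)·x̄ₕ — weight by population share, not a simple average.
Σ Nₕx̄ₕ = 36662·4301.7 + 6312·4487.8 + 29076·7366.4 + 11130·3246.5 + 45487·8416.5 + 24981·7440.3 = 157708925.4 + 28326993.6 + 214185446.4 + 36133545 + 382841335.5 + 185866134.3 = 1005062380.2.
Divide by N: 1005062380.2 / 153648 = 6541.3307... → 6541.33.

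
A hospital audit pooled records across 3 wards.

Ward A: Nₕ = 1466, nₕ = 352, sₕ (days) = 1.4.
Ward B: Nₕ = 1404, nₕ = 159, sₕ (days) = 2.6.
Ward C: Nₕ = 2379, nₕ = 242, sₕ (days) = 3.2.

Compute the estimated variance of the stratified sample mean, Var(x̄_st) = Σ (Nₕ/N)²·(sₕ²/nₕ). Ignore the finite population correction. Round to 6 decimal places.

0.012168

N = 5249. Term for each stratum: Wₕ²sₕ²/nₕ.
Var(x̄_st) = 0.000434338 + 0.003041800 + 0.008692012 = 0.012168151 → 0.012168.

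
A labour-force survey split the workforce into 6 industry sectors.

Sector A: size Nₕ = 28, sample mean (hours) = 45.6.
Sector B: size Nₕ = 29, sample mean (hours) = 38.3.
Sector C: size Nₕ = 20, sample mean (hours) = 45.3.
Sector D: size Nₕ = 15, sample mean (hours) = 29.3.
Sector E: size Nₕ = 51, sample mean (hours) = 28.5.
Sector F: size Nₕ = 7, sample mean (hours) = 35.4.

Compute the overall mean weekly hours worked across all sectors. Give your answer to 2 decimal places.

36.23

x̄_st = (Σ Nₕx̄ₕ) / (Σ Nₕ) = (28·45.6 + 29·38.3 + 20·45.3 + 15·29.3 + 51·28.5 + 7·35.4) / 150
= 5434.3 / 150 = 36.2287... → 36.23.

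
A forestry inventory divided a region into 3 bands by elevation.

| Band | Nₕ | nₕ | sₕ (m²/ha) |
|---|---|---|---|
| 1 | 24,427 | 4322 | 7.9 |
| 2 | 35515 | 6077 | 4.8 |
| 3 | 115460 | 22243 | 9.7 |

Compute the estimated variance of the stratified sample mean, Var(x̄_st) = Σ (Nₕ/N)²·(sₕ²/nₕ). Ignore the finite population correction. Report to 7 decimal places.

0.0022684

N = 175402. Term for each stratum: Wₕ²sₕ²/nₕ.
Var(x̄_st) = 0.0002800532 + 0.0001554346 + 0.0018329226 = 0.0022684105 → 0.0022684.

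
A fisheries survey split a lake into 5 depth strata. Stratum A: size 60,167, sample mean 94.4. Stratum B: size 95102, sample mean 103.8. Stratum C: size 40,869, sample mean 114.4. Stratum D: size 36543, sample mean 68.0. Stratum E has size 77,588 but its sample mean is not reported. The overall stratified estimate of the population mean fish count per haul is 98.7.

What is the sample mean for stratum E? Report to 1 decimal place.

N = 60167 + 95102 + 40869 + 36543 + 77588 = 310269.
Overall total = μ·N = 98.7·310269 = 30623550.3.
Subtract the known strata: 60167·94.4 + 95102·103.8 + 40869·114.4 + 36543·68.0 = 22711690.
Remaining total for stratum E: 30623550.3 − 22711690 = 7911860.3.
Divide by its size: 7911860.3 / 77588 = 101.973... → 102.0.

102.0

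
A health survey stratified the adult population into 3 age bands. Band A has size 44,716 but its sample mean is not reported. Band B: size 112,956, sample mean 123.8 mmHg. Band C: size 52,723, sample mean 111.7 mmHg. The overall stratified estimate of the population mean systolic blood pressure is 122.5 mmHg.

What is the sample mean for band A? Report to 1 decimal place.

131.9

N = 44716 + 112956 + 52723 = 210395.
Overall total = μ·N = 122.5·210395 = 25773387.5.
Subtract the known strata: 112956·123.8 + 52723·111.7 = 19873111.9.
Remaining total for band A: 25773387.5 − 19873111.9 = 5900275.6.
Divide by its size: 5900275.6 / 44716 = 131.950... → 131.9.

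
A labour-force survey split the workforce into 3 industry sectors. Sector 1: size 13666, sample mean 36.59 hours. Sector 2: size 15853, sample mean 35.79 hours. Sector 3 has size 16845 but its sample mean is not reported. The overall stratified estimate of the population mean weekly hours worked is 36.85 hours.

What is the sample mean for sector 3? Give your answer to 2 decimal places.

38.06

N = 13666 + 15853 + 16845 = 46364.
Overall total = μ·N = 36.85·46364 = 1708513.4.
Subtract the known strata: 13666·36.59 + 15853·35.79 = 1067417.81.
Remaining total for sector 3: 1708513.4 − 1067417.81 = 641095.59.
Divide by its size: 641095.59 / 16845 = 38.0585... → 38.06.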